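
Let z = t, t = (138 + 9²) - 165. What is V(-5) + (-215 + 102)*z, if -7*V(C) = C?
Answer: -42709/7 ≈ -6101.3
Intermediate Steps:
V(C) = -C/7
t = 54 (t = (138 + 81) - 165 = 219 - 165 = 54)
z = 54
V(-5) + (-215 + 102)*z = -⅐*(-5) + (-215 + 102)*54 = 5/7 - 113*54 = 5/7 - 6102 = -42709/7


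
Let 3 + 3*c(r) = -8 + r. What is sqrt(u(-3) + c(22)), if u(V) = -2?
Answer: sqrt(15)/3 ≈ 1.2910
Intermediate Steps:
c(r) = -11/3 + r/3 (c(r) = -1 + (-8 + r)/3 = -1 + (-8/3 + r/3) = -11/3 + r/3)
sqrt(u(-3) + c(22)) = sqrt(-2 + (-11/3 + (1/3)*22)) = sqrt(-2 + (-11/3 + 22/3)) = sqrt(-2 + 11/3) = sqrt(5/3) = sqrt(15)/3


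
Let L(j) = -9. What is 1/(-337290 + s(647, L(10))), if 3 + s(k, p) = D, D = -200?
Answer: -1/337493 ≈ -2.9630e-6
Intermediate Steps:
s(k, p) = -203 (s(k, p) = -3 - 200 = -203)
1/(-337290 + s(647, L(10))) = 1/(-337290 - 203) = 1/(-337493) = -1/337493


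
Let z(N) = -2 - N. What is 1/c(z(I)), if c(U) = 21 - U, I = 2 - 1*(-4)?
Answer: 1/29 ≈ 0.034483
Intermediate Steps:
I = 6 (I = 2 + 4 = 6)
1/c(z(I)) = 1/(21 - (-2 - 1*6)) = 1/(21 - (-2 - 6)) = 1/(21 - 1*(-8)) = 1/(21 + 8) = 1/29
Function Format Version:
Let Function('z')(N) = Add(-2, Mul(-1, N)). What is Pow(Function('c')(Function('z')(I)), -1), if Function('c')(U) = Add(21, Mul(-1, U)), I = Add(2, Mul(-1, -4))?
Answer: Rational(1, 29) ≈ 0.034483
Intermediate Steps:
I = 6 (I = Add(2, 4) = 6)
Pow(Function('c')(Function('z')(I)), -1) = Pow(Add(21, Mul(-1, Add(-2, Mul(-1, 6)))), -1) = Pow(Add(21, Mul(-1, Add(-2, -6))), -1) = Pow(Add(21, Mul(-1, -8)), -1) = Pow(Add(21, 8), -1) = Pow(29, -1) = Rational(1, 29)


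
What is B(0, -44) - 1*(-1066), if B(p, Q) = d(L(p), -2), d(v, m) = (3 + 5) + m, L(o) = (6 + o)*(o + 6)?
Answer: 1072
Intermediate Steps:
L(o) = (6 + o)² (L(o) = (6 + o)*(6 + o) = (6 + o)²)
d(v, m) = 8 + m
B(p, Q) = 6 (B(p, Q) = 8 - 2 = 6)
B(0, -44) - 1*(-1066) = 6 - 1*(-1066) = 6 + 1066 = 1072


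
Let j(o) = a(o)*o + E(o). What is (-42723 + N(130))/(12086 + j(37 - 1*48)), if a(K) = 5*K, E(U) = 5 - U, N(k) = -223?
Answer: -42946/12707 ≈ -3.3797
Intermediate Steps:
j(o) = 5 - o + 5*o**2 (j(o) = (5*o)*o + (5 - o) = 5*o**2 + (5 - o) = 5 - o + 5*o**2)
(-42723 + N(130))/(12086 + j(37 - 1*48)) = (-42723 - 223)/(12086 + (5 - (37 - 1*48) + 5*(37 - 1*48)**2)) = -42946/(12086 + (5 - (37 - 48) + 5*(37 - 48)**2)) = -42946/(12086 + (5 - 1*(-11) + 5*(-11)**2)) = -42946/(12086 + (5 + 11 + 5*121)) = -42946/(12086 + (5 + 11 + 605)) = -42946/(12086 + 621) = -42946/12707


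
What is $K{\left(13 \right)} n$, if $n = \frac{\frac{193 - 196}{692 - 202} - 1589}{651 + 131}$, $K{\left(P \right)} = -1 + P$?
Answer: $- \frac{2335839}{95795} \approx -24.384$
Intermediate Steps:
$n = - \frac{778613}{383180}$ ($n = \frac{- \frac{3}{490} - 1589}{782} = \left(\left(-3\right) \frac{1}{490} - 1589\right) \frac{1}{782} = \left(- \frac{3}{490} - 1589\right) \frac{1}{782} = \left(- \frac{778613}{490}\right) \frac{1}{782} = - \frac{778613}{383180} \approx -2.032$)
$K{\left(13 \right)} n = \left(-1 + 13\right) \left(- \frac{778613}{383180}\right) = 12 \left(- \frac{778613}{383180}\right) = - \frac{2335839}{95795}$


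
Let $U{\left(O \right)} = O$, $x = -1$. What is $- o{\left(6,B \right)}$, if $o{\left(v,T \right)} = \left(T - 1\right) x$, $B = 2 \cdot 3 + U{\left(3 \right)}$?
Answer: $8$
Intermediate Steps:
$B = 9$ ($B = 2 \cdot 3 + 3 = 6 + 3 = 9$)
$o{\left(v,T \right)} = 1 - T$ ($o{\left(v,T \right)} = \left(T - 1\right) \left(-1\right) = \left(-1 + T\right) \left(-1\right) = 1 - T$)
$- o{\left(6,B \right)} = - (1 - 9) = \left(-1\right) \left(-8\right) = 8$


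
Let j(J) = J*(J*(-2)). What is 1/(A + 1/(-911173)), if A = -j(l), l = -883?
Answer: 911173/1420863130393 ≈ 6.4128e-7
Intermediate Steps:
j(J) = -2*J**2 (j(J) = J*(-2*J) = -2*J**2)
A = 1559378 (A = -(-2)*(-883)**2 = -(-2)*779689 = -1*(-1559378) = 1559378)
1/(A + 1/(-911173)) = 1/(1559378 + 1/(-911173)) = 1/(1559378 - 1/911173) = 1/(1420863130393/911173) = 911173/1420863130393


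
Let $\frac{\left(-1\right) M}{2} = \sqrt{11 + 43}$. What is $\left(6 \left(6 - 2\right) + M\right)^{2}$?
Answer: $792 - 288 \sqrt{6} \approx 86.547$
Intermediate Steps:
$M = - 6 \sqrt{6}$ ($M = - 2 \sqrt{11 + 43} = - 2 \sqrt{54} = - 2 \cdot 3 \sqrt{6} = - 6 \sqrt{6} \approx -14.697$)
$\left(6 \left(6 - 2\right) + M\right)^{2} = \left(6 \left(6 - 2\right) - 6 \sqrt{6}\right)^{2} = \left(6 \cdot 4 - 6 \sqrt{6}\right)^{2} = \left(24 - 6 \sqrt{6}\right)^{2}$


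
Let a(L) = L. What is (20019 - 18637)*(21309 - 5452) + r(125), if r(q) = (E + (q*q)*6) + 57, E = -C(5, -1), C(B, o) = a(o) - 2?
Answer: 22008184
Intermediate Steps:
C(B, o) = -2 + o (C(B, o) = o - 2 = -2 + o)
E = 3 (E = -(-2 - 1) = -1*(-3) = 3)
r(q) = 60 + 6*q² (r(q) = (3 + (q*q)*6) + 57 = (3 + q²*6) + 57 = (3 + 6*q²) + 57 = 60 + 6*q²)
(20019 - 18637)*(21309 - 5452) + r(125) = (20019 - 18637)*(21309 - 5452) + (60 + 6*125²) = 1382*15857 + (60 + 6*15625) = 21914374 + (60 + 93750) = 21914374 + 93810 = 22008184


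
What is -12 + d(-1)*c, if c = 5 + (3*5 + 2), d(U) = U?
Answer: -34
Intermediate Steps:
c = 22 (c = 5 + (15 + 2) = 5 + 17 = 22)
-12 + d(-1)*c = -12 - 1*22 = -12 - 22 = -34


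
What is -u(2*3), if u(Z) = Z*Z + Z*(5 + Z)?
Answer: -102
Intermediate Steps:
u(Z) = Z**2 + Z*(5 + Z)
-u(2*3) = -2*3*(5 + 2*(2*3)) = -6*(5 + 2*6) = -6*(5 + 12) = -6*17 = -1*102 = -102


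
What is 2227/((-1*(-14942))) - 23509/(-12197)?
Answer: 378434197/182247574 ≈ 2.0765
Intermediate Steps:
2227/((-1*(-14942))) - 23509/(-12197) = 2227/14942 - 23509*(-1/12197) = 2227*(1/14942) + 23509/12197 = 2227/14942 + 23509/12197 = 378434197/182247574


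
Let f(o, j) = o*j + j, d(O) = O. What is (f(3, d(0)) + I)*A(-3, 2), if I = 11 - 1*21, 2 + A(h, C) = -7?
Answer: 90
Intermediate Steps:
A(h, C) = -9 (A(h, C) = -2 - 7 = -9)
I = -10 (I = 11 - 21 = -10)
f(o, j) = j + j*o (f(o, j) = j*o + j = j + j*o)
(f(3, d(0)) + I)*A(-3, 2) = (0*(1 + 3) - 10)*(-9) = (0*4 - 10)*(-9) = (0 - 10)*(-9) = -10*(-9) = 90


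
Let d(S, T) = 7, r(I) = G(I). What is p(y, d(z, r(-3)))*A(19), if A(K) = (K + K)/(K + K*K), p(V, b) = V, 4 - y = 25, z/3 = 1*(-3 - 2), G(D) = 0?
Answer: -21/10 ≈ -2.1000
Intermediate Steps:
r(I) = 0
z = -15 (z = 3*(1*(-3 - 2)) = 3*(1*(-5)) = 3*(-5) = -15)
y = -21 (y = 4 - 1*25 = 4 - 25 = -21)
A(K) = 2*K/(K + K**2) (A(K) = (2*K)/(K + K**2) = 2*K/(K + K**2))
p(y, d(z, r(-3)))*A(19) = -42/(1 + 19) = -42/20 = -21*1/10 = -21/10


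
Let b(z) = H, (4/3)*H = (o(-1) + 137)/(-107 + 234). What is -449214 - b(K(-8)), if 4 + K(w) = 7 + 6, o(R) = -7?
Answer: -114100551/254 ≈ -4.4922e+5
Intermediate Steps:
K(w) = 9 (K(w) = -4 + (7 + 6) = -4 + 13 = 9)
H = 195/254 (H = 3*((-7 + 137)/(-107 + 234))/4 = 3*(130/127)/4 = 3*(130*(1/127))/4 = (3/4)*(130/127) = 195/254 ≈ 0.76772)
b(z) = 195/254
-449214 - b(K(-8)) = -449214 - 1*195/254 = -449214 - 195/254 = -114100551/254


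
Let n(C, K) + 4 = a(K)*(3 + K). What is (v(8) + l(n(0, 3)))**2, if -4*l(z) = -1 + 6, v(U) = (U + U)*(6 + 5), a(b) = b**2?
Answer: 488601/16 ≈ 30538.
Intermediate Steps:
v(U) = 22*U (v(U) = (2*U)*11 = 22*U)
n(C, K) = -4 + K**2*(3 + K)
l(z) = -5/4 (l(z) = -(-1 + 6)/4 = -1/4*5 = -5/4)
(v(8) + l(n(0, 3)))**2 = (22*8 - 5/4)**2 = (176 - 5/4)**2 = (699/4)**2 = 488601/16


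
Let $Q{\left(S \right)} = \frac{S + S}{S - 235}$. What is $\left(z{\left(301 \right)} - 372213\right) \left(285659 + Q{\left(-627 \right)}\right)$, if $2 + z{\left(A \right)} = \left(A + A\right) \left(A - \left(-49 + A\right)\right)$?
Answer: $- \frac{42195199145352}{431} \approx -9.7901 \cdot 10^{10}$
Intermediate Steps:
$Q{\left(S \right)} = \frac{2 S}{-235 + S}$
$z{\left(A \right)} = -2 + 98 A$ ($z{\left(A \right)} = -2 + \left(A + A\right) \left(A - \left(-49 + A\right)\right) = -2 + 2 A 49 = -2 + 98 A$)
$\left(z{\left(301 \right)} - 372213\right) \left(285659 + Q{\left(-627 \right)}\right) = \left(\left(-2 + 98 \cdot 301\right) - 372213\right) \left(285659 + 2 \left(-627\right) \frac{1}{-235 - 627}\right) = \left(\left(-2 + 29498\right) - 372213\right) \left(285659 + 2 \left(-627\right) \frac{1}{-862}\right) = \left(29496 - 372213\right) \left(285659 + 2 \left(-627\right) \left(- \frac{1}{862}\right)\right) = - 342717 \left(285659 + \frac{627}{431}\right) = \left(-342717\right) \frac{123119656}{431} = - \frac{42195199145352}{431}$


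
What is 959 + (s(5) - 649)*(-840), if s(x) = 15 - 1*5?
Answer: 537719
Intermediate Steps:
s(x) = 10 (s(x) = 15 - 5 = 10)
959 + (s(5) - 649)*(-840) = 959 + (10 - 649)*(-840) = 959 - 639*(-840) = 959 + 536760 = 537719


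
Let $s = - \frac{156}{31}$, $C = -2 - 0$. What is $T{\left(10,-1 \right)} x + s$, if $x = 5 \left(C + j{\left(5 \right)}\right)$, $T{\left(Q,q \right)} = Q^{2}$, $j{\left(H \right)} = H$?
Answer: $\frac{46344}{31} \approx 1495.0$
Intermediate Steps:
$C = -2$ ($C = -2 + 0 = -2$)
$x = 15$ ($x = 5 \left(-2 + 5\right) = 5 \cdot 3 = 15$)
$s = - \frac{156}{31}$ ($s = \left(-156\right) \frac{1}{31} = - \frac{156}{31} \approx -5.0323$)
$T{\left(10,-1 \right)} x + s = 10^{2} \cdot 15 - \frac{156}{31} = 100 \cdot 15 - \frac{156}{31} = 1500 - \frac{156}{31} = \frac{46344}{31}$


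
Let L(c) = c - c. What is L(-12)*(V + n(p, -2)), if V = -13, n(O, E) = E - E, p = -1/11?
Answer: 0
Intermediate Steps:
L(c) = 0
p = -1/11 (p = -1*1/11 = -1/11 ≈ -0.090909)
n(O, E) = 0
L(-12)*(V + n(p, -2)) = 0*(-13 + 0) = 0*(-13) = 0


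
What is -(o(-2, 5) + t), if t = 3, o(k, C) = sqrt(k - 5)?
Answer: -3 - I*sqrt(7) ≈ -3.0 - 2.6458*I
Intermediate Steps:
o(k, C) = sqrt(-5 + k)
-(o(-2, 5) + t) = -(sqrt(-5 - 2) + 3) = -(sqrt(-7) + 3) = -(I*sqrt(7) + 3) = -(3 + I*sqrt(7)) = -3 - I*sqrt(7)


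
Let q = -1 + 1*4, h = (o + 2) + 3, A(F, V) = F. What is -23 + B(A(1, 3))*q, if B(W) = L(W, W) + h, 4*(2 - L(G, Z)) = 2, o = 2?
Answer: 5/2 ≈ 2.5000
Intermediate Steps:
L(G, Z) = 3/2 (L(G, Z) = 2 - ¼*2 = 2 - ½ = 3/2)
h = 7 (h = (2 + 2) + 3 = 4 + 3 = 7)
B(W) = 17/2 (B(W) = 3/2 + 7 = 17/2)
q = 3 (q = -1 + 4 = 3)
-23 + B(A(1, 3))*q = -23 + (17/2)*3 = -23 + 51/2 = 5/2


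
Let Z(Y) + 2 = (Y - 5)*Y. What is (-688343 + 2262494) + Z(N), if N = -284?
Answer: 1656225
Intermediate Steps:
Z(Y) = -2 + Y*(-5 + Y) (Z(Y) = -2 + (Y - 5)*Y = -2 + (-5 + Y)*Y = -2 + Y*(-5 + Y))
(-688343 + 2262494) + Z(N) = (-688343 + 2262494) + (-2 + (-284)² - 5*(-284)) = 1574151 + (-2 + 80656 + 1420) = 1574151 + 82074 = 1656225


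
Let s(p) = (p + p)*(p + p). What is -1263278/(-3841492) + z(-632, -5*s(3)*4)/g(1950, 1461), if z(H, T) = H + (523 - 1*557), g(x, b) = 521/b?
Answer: -1868606713477/1000708666 ≈ -1867.3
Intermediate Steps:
s(p) = 4*p² (s(p) = (2*p)*(2*p) = 4*p²)
z(H, T) = -34 + H (z(H, T) = H + (523 - 557) = H - 34 = -34 + H)
-1263278/(-3841492) + z(-632, -5*s(3)*4)/g(1950, 1461) = -1263278/(-3841492) + (-34 - 632)/((521/1461)) = -1263278*(-1/3841492) - 666/(521*(1/1461)) = 631639/1920746 - 666/521/1461 = 631639/1920746 - 666*1461/521 = 631639/1920746 - 973026/521 = -1868606713477/1000708666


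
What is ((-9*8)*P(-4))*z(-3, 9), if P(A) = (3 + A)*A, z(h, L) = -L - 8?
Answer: 4896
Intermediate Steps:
z(h, L) = -8 - L
P(A) = A*(3 + A)
((-9*8)*P(-4))*z(-3, 9) = ((-9*8)*(-4*(3 - 4)))*(-8 - 1*9) = (-(-288)*(-1))*(-8 - 9) = -72*4*(-17) = -288*(-17) = 4896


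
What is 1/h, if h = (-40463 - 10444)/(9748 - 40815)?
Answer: 31067/50907 ≈ 0.61027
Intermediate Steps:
h = 50907/31067 (h = -50907/(-31067) = -50907*(-1/31067) = 50907/31067 ≈ 1.6386)
1/h = 1/(50907/31067) = 31067/50907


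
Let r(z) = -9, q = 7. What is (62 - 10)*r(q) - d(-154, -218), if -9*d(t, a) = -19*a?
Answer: -70/9 ≈ -7.7778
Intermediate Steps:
d(t, a) = 19*a/9 (d(t, a) = -(-19)*a/9 = 19*a/9)
(62 - 10)*r(q) - d(-154, -218) = (62 - 10)*(-9) - 19*(-218)/9 = 52*(-9) - 1*(-4142/9) = -468 + 4142/9 = -70/9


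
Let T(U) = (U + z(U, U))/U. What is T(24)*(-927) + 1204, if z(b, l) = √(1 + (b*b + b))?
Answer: 277 - 309*√601/8 ≈ -669.90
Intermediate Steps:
z(b, l) = √(1 + b + b²) (z(b, l) = √(1 + (b² + b)) = √(1 + (b + b²)) = √(1 + b + b²))
T(U) = (U + √(1 + U + U²))/U
T(24)*(-927) + 1204 = ((24 + √(1 + 24 + 24²))/24)*(-927) + 1204 = ((24 + √(1 + 24 + 576))/24)*(-927) + 1204 = ((24 + √601)/24)*(-927) + 1204 = (1 + √601/24)*(-927) + 1204 = (-927 - 309*√601/8) + 1204 = 277 - 309*√601/8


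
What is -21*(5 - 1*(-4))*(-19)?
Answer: 3591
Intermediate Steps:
-21*(5 - 1*(-4))*(-19) = -21*(5 + 4)*(-19) = -21*9*(-19) = -189*(-19) = 3591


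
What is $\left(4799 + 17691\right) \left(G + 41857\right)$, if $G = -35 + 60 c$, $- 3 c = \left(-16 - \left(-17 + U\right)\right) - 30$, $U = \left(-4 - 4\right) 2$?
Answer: $946424180$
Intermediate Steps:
$U = -16$ ($U = \left(-8\right) 2 = -16$)
$c = \frac{13}{3}$ ($c = - \frac{\left(-16 + \left(17 - -16\right)\right) - 30}{3} = - \frac{\left(-16 + \left(17 + 16\right)\right) - 30}{3} = - \frac{\left(-16 + 33\right) - 30}{3} = - \frac{17 - 30}{3} = \left(- \frac{1}{3}\right) \left(-13\right) = \frac{13}{3} \approx 4.3333$)
$G = 225$ ($G = -35 + 60 \cdot \frac{13}{3} = -35 + 260 = 225$)
$\left(4799 + 17691\right) \left(G + 41857\right) = \left(4799 + 17691\right) \left(225 + 41857\right) = 22490 \cdot 42082 = 946424180$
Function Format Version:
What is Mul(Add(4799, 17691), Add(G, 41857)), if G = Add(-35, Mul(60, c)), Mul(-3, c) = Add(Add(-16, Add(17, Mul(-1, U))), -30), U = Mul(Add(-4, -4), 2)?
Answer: 946424180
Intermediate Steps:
U = -16 (U = Mul(-8, 2) = -16)
c = Rational(13, 3) (c = Mul(Rational(-1, 3), Add(Add(-16, Add(17, Mul(-1, -16))), -30)) = Mul(Rational(-1, 3), Add(Add(-16, Add(17, 16)), -30)) = Mul(Rational(-1, 3), Add(Add(-16, 33), -30)) = Mul(Rational(-1, 3), Add(17, -30)) = Mul(Rational(-1, 3), -13) = Rational(13, 3) ≈ 4.3333)
G = 225 (G = Add(-35, Mul(60, Rational(13, 3))) = Add(-35, 260) = 225)
Mul(Add(4799, 17691), Add(G, 41857)) = Mul(Add(4799, 17691), Add(225, 41857)) = Mul(22490, 42082) = 946424180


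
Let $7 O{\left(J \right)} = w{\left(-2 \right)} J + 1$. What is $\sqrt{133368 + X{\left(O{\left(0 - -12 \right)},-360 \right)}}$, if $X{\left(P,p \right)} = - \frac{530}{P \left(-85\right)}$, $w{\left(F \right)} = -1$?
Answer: $\frac{\sqrt{4663606838}}{187} \approx 365.19$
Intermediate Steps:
$O{\left(J \right)} = \frac{1}{7} - \frac{J}{7}$ ($O{\left(J \right)} = \frac{- J + 1}{7} = \frac{1 - J}{7} = \frac{1}{7} - \frac{J}{7}$)
$X{\left(P,p \right)} = \frac{106}{17 P}$ ($X{\left(P,p \right)} = - \frac{530}{\left(-85\right) P} = - 530 \left(- \frac{1}{85 P}\right) = \frac{106}{17 P}$)
$\sqrt{133368 + X{\left(O{\left(0 - -12 \right)},-360 \right)}} = \sqrt{133368 + \frac{106}{17 \left(\frac{1}{7} - \frac{0 - -12}{7}\right)}} = \sqrt{133368 + \frac{106}{17 \left(\frac{1}{7} - \frac{0 + 12}{7}\right)}} = \sqrt{133368 + \frac{106}{17 \left(\frac{1}{7} - \frac{12}{7}\right)}} = \sqrt{133368 + \frac{106}{17 \left(- \frac{11}{7}\right)}} = \sqrt{133368 + \frac{106}{17} \left(- \frac{7}{11}\right)} = \sqrt{133368 - \frac{742}{187}} = \sqrt{\frac{24939074}{187}} = \frac{\sqrt{4663606838}}{187}$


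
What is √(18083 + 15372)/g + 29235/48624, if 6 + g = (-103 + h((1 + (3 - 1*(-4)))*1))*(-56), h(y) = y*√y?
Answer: 9745/16208 + 224*√66910/7898753 + 2881*√33455/15797506 ≈ 0.64194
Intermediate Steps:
h(y) = y^(3/2)
g = 5762 - 896*√2 (g = -6 + (-103 + ((1 + (3 - 1*(-4)))*1)^(3/2))*(-56) = -6 + (-103 + ((1 + (3 + 4))*1)^(3/2))*(-56) = -6 + (-103 + ((1 + 7)*1)^(3/2))*(-56) = -6 + (-103 + (8*1)^(3/2))*(-56) = -6 + (-103 + 8^(3/2))*(-56) = -6 + (-103 + 16*√2)*(-56) = -6 + (5768 - 896*√2) = 5762 - 896*√2 ≈ 4494.9)
√(18083 + 15372)/g + 29235/48624 = √(18083 + 15372)/(5762 - 896*√2) + 29235/48624 = √33455/(5762 - 896*√2) + 29235*(1/48624) = √33455/(5762 - 896*√2) + 9745/16208 = 9745/16208 + √33455/(5762 - 896*√2)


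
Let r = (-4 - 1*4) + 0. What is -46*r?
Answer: 368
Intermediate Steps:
r = -8 (r = (-4 - 4) + 0 = -8 + 0 = -8)
-46*r = -46*(-8) = 368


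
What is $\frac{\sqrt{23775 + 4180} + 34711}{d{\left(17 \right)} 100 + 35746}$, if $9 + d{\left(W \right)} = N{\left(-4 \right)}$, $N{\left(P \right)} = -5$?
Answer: $\frac{34711}{34346} + \frac{\sqrt{27955}}{34346} \approx 1.0155$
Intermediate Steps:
$d{\left(W \right)} = -14$ ($d{\left(W \right)} = -9 - 5 = -14$)
$\frac{\sqrt{23775 + 4180} + 34711}{d{\left(17 \right)} 100 + 35746} = \frac{\sqrt{23775 + 4180} + 34711}{\left(-14\right) 100 + 35746} = \frac{\sqrt{27955} + 34711}{-1400 + 35746} = \frac{34711 + \sqrt{27955}}{34346} = \left(34711 + \sqrt{27955}\right) \frac{1}{34346} = \frac{34711}{34346} + \frac{\sqrt{27955}}{34346}$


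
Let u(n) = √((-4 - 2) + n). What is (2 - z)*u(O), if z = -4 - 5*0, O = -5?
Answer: 6*I*√11 ≈ 19.9*I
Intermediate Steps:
z = -4 (z = -4 + 0 = -4)
u(n) = √(-6 + n)
(2 - z)*u(O) = (2 - 1*(-4))*√(-6 - 5) = (2 + 4)*√(-11) = 6*(I*√11) = 6*I*√11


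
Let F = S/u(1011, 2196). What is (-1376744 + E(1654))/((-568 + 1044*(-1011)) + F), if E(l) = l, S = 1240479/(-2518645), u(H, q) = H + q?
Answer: 3702335638210450/2843347676131753 ≈ 1.3021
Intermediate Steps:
S = -1240479/2518645 (S = 1240479*(-1/2518645) = -1240479/2518645 ≈ -0.49252)
F = -413493/2692431505 (F = -1240479/(2518645*(1011 + 2196)) = -1240479/2518645/3207 = -1240479/2518645*1/3207 = -413493/2692431505 ≈ -0.00015358)
(-1376744 + E(1654))/((-568 + 1044*(-1011)) + F) = (-1376744 + 1654)/((-568 + 1044*(-1011)) - 413493/2692431505) = -1375090/((-568 - 1055484) - 413493/2692431505) = -1375090/(-1056052 - 413493/2692431505) = -1375090/(-2843347676131753/2692431505) = -1375090*(-2692431505/2843347676131753) = 3702335638210450/2843347676131753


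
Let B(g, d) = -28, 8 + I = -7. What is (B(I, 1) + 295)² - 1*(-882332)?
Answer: 953621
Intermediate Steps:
I = -15 (I = -8 - 7 = -15)
(B(I, 1) + 295)² - 1*(-882332) = (-28 + 295)² - 1*(-882332) = 267² + 882332 = 71289 + 882332 = 953621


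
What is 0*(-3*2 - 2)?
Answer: 0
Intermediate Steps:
0*(-3*2 - 2) = 0*(-6 - 2) = 0*(-8) = 0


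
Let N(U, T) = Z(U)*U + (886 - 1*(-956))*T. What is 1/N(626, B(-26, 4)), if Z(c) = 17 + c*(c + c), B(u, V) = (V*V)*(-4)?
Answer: 1/490521506 ≈ 2.0386e-9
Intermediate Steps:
B(u, V) = -4*V² (B(u, V) = V²*(-4) = -4*V²)
Z(c) = 17 + 2*c² (Z(c) = 17 + c*(2*c) = 17 + 2*c²)
N(U, T) = 1842*T + U*(17 + 2*U²) (N(U, T) = (17 + 2*U²)*U + (886 - 1*(-956))*T = U*(17 + 2*U²) + (886 + 956)*T = U*(17 + 2*U²) + 1842*T = 1842*T + U*(17 + 2*U²))
1/N(626, B(-26, 4)) = 1/(1842*(-4*4²) + 626*(17 + 2*626²)) = 1/(1842*(-4*16) + 626*(17 + 2*391876)) = 1/(1842*(-64) + 626*(17 + 783752)) = 1/(-117888 + 626*783769) = 1/(-117888 + 490639394) = 1/490521506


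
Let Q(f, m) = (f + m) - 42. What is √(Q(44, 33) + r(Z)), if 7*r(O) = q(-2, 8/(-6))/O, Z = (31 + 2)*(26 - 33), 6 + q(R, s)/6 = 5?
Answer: √207537/77 ≈ 5.9164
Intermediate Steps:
q(R, s) = -6 (q(R, s) = -36 + 6*5 = -36 + 30 = -6)
Q(f, m) = -42 + f + m
Z = -231 (Z = 33*(-7) = -231)
r(O) = -6/(7*O) (r(O) = (-6/O)/7 = -6/(7*O))
√(Q(44, 33) + r(Z)) = √((-42 + 44 + 33) - 6/7/(-231)) = √(35 - 6/7*(-1/231)) = √(35 + 2/539) = √(18867/539) = √207537/77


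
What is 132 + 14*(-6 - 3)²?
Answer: 1266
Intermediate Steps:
132 + 14*(-6 - 3)² = 132 + 14*(-9)² = 132 + 14*81 = 132 + 1134 = 1266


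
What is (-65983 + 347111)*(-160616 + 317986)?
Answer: 44241113360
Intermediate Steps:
(-65983 + 347111)*(-160616 + 317986) = 281128*157370 = 44241113360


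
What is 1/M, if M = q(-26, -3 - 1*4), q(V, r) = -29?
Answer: -1/29 ≈ -0.034483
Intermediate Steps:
M = -29
1/M = 1/(-29) = -1/29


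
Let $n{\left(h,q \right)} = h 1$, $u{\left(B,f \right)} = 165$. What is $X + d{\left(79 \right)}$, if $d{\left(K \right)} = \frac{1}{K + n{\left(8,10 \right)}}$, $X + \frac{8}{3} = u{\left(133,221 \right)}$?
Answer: $\frac{4708}{29} \approx 162.34$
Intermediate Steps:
$n{\left(h,q \right)} = h$
$X = \frac{487}{3}$ ($X = - \frac{8}{3} + 165 = \frac{487}{3} \approx 162.33$)
$d{\left(K \right)} = \frac{1}{8 + K}$ ($d{\left(K \right)} = \frac{1}{K + 8} = \frac{1}{8 + K}$)
$X + d{\left(79 \right)} = \frac{487}{3} + \frac{1}{8 + 79} = \frac{487}{3} + \frac{1}{87} = \frac{4708}{29}$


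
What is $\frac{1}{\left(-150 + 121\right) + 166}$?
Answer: $\frac{1}{137} \approx 0.0072993$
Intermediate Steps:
$\frac{1}{\left(-150 + 121\right) + 166} = \frac{1}{-29 + 166} = \frac{1}{137}$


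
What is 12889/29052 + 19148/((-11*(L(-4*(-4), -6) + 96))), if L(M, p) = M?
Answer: -8443882/559251 ≈ -15.099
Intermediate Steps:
12889/29052 + 19148/((-11*(L(-4*(-4), -6) + 96))) = 12889/29052 + 19148/((-11*(-4*(-4) + 96))) = 12889*(1/29052) + 19148/((-11*(16 + 96))) = 12889/29052 + 19148/((-11*112)) = 12889/29052 + 19148/(-1232) = 12889/29052 + 19148*(-1/1232) = 12889/29052 - 4787/308 = -8443882/559251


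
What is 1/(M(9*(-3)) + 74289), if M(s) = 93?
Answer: 1/74382 ≈ 1.3444e-5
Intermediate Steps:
1/(M(9*(-3)) + 74289) = 1/(93 + 74289) = 1/74382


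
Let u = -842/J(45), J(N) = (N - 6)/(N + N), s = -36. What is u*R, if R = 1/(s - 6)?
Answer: 4210/91 ≈ 46.264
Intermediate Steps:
J(N) = (-6 + N)/(2*N) (J(N) = (-6 + N)/((2*N)) = (-6 + N)*(1/(2*N)) = (-6 + N)/(2*N))
u = -25260/13 (u = -842*90/(-6 + 45) = -842/((½)*(1/45)*39) = -842/13/30 = -842*30/13 = -25260/13 ≈ -1943.1)
R = -1/42 (R = 1/(-36 - 6) = 1/(-42) = -1/42 ≈ -0.023810)
u*R = -25260/13*(-1/42) = 4210/91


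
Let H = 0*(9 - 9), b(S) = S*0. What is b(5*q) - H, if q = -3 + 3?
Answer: 0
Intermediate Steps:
q = 0
b(S) = 0
H = 0 (H = 0*0 = 0)
b(5*q) - H = 0 - 1*0 = 0 + 0 = 0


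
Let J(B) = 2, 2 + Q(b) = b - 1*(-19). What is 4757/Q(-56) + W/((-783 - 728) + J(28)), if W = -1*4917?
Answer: -2328850/19617 ≈ -118.72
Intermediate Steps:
Q(b) = 17 + b (Q(b) = -2 + (b - 1*(-19)) = -2 + (b + 19) = -2 + (19 + b) = 17 + b)
W = -4917
4757/Q(-56) + W/((-783 - 728) + J(28)) = 4757/(17 - 56) - 4917/((-783 - 728) + 2) = 4757/(-39) - 4917/(-1511 + 2) = 4757*(-1/39) - 4917/(-1509) = -4757/39 - 4917*(-1/1509) = -4757/39 + 1639/503 = -2328850/19617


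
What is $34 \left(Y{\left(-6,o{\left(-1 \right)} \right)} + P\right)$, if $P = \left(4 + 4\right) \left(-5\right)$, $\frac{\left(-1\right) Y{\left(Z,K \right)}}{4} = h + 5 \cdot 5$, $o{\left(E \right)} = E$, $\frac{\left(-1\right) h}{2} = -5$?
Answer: $-6120$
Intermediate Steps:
$h = 10$ ($h = \left(-2\right) \left(-5\right) = 10$)
$Y{\left(Z,K \right)} = -140$ ($Y{\left(Z,K \right)} = - 4 \left(10 + 5 \cdot 5\right) = - 4 \left(10 + 25\right) = \left(-4\right) 35 = -140$)
$P = -40$ ($P = 8 \left(-5\right) = -40$)
$34 \left(Y{\left(-6,o{\left(-1 \right)} \right)} + P\right) = 34 \left(-140 - 40\right) = 34 \left(-180\right) = -6120$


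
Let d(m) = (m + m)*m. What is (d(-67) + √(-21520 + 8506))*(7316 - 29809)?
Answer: -201942154 - 67479*I*√1446 ≈ -2.0194e+8 - 2.566e+6*I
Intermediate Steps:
d(m) = 2*m² (d(m) = (2*m)*m = 2*m²)
(d(-67) + √(-21520 + 8506))*(7316 - 29809) = (2*(-67)² + √(-21520 + 8506))*(7316 - 29809) = (2*4489 + √(-13014))*(-22493) = (8978 + 3*I*√1446)*(-22493) = -201942154 - 67479*I*√1446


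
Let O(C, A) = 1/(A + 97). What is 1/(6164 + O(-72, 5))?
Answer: 102/628729 ≈ 0.00016223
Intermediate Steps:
O(C, A) = 1/(97 + A)
1/(6164 + O(-72, 5)) = 1/(6164 + 1/(97 + 5)) = 1/(6164 + 1/102) = 1/(628729/102) = 102/628729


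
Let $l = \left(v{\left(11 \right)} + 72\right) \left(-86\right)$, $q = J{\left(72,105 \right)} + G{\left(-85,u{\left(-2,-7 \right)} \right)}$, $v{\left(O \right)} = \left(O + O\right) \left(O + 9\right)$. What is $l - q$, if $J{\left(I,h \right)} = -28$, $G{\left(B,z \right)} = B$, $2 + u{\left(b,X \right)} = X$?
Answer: $-43919$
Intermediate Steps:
$u{\left(b,X \right)} = -2 + X$
$v{\left(O \right)} = 2 O \left(9 + O\right)$
$q = -113$ ($q = -28 - 85 = -113$)
$l = -44032$ ($l = \left(2 \cdot 11 \left(9 + 11\right) + 72\right) \left(-86\right) = \left(2 \cdot 11 \cdot 20 + 72\right) \left(-86\right) = \left(440 + 72\right) \left(-86\right) = 512 \left(-86\right) = -44032$)
$l - q = -44032 - -113 = -44032 + 113 = -43919$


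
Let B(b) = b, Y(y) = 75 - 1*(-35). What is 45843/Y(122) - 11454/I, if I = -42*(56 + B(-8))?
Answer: 7806619/18480 ≈ 422.44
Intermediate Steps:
Y(y) = 110 (Y(y) = 75 + 35 = 110)
I = -2016 (I = -42*(56 - 8) = -42*48 = -2016)
45843/Y(122) - 11454/I = 45843/110 - 11454/(-2016) = 45843*(1/110) - 11454*(-1/2016) = 45843/110 + 1909/336 = 7806619/18480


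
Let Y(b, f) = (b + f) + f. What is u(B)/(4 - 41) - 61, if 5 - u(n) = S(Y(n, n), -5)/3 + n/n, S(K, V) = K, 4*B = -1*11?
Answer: -9055/148 ≈ -61.182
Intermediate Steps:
B = -11/4 (B = (-1*11)/4 = (¼)*(-11) = -11/4 ≈ -2.7500)
Y(b, f) = b + 2*f
u(n) = 4 - n (u(n) = 5 - ((n + 2*n)/3 + n/n) = 5 - ((3*n)*(⅓) + 1) = 5 - (n + 1) = 5 - (1 + n) = 5 + (-1 - n) = 4 - n)
u(B)/(4 - 41) - 61 = (4 - 1*(-11/4))/(4 - 41) - 61 = (4 + 11/4)/(-37) - 61 = (27/4)*(-1/37) - 61 = -27/148 - 61 = -9055/148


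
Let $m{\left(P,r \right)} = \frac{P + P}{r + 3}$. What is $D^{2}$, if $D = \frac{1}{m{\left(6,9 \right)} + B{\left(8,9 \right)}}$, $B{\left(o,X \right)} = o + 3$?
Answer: $\frac{1}{144} \approx 0.0069444$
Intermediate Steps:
$B{\left(o,X \right)} = 3 + o$
$m{\left(P,r \right)} = \frac{2 P}{3 + r}$
$D = \frac{1}{12}$ ($D = \frac{1}{2 \cdot 6 \frac{1}{3 + 9} + \left(3 + 8\right)} = \frac{1}{2 \cdot 6 \cdot \frac{1}{12} + 11} = \frac{1}{1 + 11} = \frac{1}{12} \approx 0.083333$)
$D^{2} = \left(\frac{1}{12}\right)^{2} = \frac{1}{144}$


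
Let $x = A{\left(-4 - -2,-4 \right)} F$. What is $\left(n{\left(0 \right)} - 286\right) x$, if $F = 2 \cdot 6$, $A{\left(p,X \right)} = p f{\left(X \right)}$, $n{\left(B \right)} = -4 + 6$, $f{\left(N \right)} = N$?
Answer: $-27264$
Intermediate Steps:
$n{\left(B \right)} = 2$
$A{\left(p,X \right)} = X p$ ($A{\left(p,X \right)} = p X = X p$)
$F = 12$
$x = 96$ ($x = - 4 \left(-4 - -2\right) 12 = - 4 \left(-4 + 2\right) 12 = \left(-4\right) \left(-2\right) 12 = 8 \cdot 12 = 96$)
$\left(n{\left(0 \right)} - 286\right) x = \left(2 - 286\right) 96 = \left(-284\right) 96 = -27264$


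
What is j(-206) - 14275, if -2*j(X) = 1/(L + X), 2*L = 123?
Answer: -4125474/289 ≈ -14275.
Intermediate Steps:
L = 123/2 (L = (½)*123 = 123/2 ≈ 61.500)
j(X) = -1/(2*(123/2 + X))
j(-206) - 14275 = -1/(123 + 2*(-206)) - 14275 = -1/(123 - 412) - 14275 = -1/(-289) - 14275 = -1*(-1/289) - 14275 = 1/289 - 14275 = -4125474/289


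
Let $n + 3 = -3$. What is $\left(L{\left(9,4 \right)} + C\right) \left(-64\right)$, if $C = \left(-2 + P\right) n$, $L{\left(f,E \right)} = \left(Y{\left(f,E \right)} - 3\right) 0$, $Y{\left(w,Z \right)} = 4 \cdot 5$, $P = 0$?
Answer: $-768$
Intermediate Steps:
$n = -6$ ($n = -3 - 3 = -6$)
$Y{\left(w,Z \right)} = 20$
$L{\left(f,E \right)} = 0$ ($L{\left(f,E \right)} = \left(20 - 3\right) 0 = 17 \cdot 0 = 0$)
$C = 12$ ($C = \left(-2 + 0\right) \left(-6\right) = \left(-2\right) \left(-6\right) = 12$)
$\left(L{\left(9,4 \right)} + C\right) \left(-64\right) = \left(0 + 12\right) \left(-64\right) = 12 \left(-64\right) = -768$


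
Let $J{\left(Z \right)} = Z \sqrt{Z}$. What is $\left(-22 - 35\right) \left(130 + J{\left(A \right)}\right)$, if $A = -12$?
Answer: $-7410 + 1368 i \sqrt{3} \approx -7410.0 + 2369.4 i$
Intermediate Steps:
$J{\left(Z \right)} = Z^{\frac{3}{2}}$
$\left(-22 - 35\right) \left(130 + J{\left(A \right)}\right) = \left(-22 - 35\right) \left(130 + \left(-12\right)^{\frac{3}{2}}\right) = \left(-22 - 35\right) \left(130 - 24 i \sqrt{3}\right) = - 57 \left(130 - 24 i \sqrt{3}\right) = -7410 + 1368 i \sqrt{3}$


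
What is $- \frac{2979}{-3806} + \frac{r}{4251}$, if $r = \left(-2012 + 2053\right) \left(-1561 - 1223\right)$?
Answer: $- \frac{140589445}{5393102} \approx -26.068$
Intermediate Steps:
$r = -114144$ ($r = 41 \left(-2784\right) = -114144$)
$- \frac{2979}{-3806} + \frac{r}{4251} = - \frac{2979}{-3806} - \frac{114144}{4251} = \left(-2979\right) \left(- \frac{1}{3806}\right) - \frac{38048}{1417} = \frac{2979}{3806} - \frac{38048}{1417} = - \frac{140589445}{5393102}$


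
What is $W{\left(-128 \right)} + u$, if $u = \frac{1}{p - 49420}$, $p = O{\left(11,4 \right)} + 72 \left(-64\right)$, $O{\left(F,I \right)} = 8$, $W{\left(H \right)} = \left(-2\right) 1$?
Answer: $- \frac{108041}{54020} \approx -2.0$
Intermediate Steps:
$W{\left(H \right)} = -2$
$p = -4600$ ($p = 8 + 72 \left(-64\right) = 8 - 4608 = -4600$)
$u = - \frac{1}{54020}$ ($u = \frac{1}{-4600 - 49420} = \frac{1}{-54020} = - \frac{1}{54020} \approx -1.8512 \cdot 10^{-5}$)
$W{\left(-128 \right)} + u = -2 - \frac{1}{54020} = - \frac{108041}{54020}$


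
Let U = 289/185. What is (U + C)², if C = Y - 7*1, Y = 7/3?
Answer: 2968729/308025 ≈ 9.6380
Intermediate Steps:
U = 289/185 (U = 289*(1/185) = 289/185 ≈ 1.5622)
Y = 7/3 (Y = 7*(⅓) = 7/3 ≈ 2.3333)
C = -14/3 (C = 7/3 - 7*1 = 7/3 - 7 = -14/3 ≈ -4.6667)
(U + C)² = (289/185 - 14/3)² = (-1723/555)² = 2968729/308025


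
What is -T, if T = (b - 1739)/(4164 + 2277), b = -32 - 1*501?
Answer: 2272/6441 ≈ 0.35274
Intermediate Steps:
b = -533 (b = -32 - 501 = -533)
T = -2272/6441 (T = (-533 - 1739)/(4164 + 2277) = -2272/6441 ≈ -0.35274)
-T = -1*(-2272/6441) = 2272/6441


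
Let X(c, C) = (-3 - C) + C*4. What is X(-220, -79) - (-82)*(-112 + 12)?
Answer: -8440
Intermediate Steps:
X(c, C) = -3 + 3*C (X(c, C) = (-3 - C) + 4*C = -3 + 3*C)
X(-220, -79) - (-82)*(-112 + 12) = (-3 + 3*(-79)) - (-82)*(-112 + 12) = (-3 - 237) - (-82)*(-100) = -240 - 1*8200 = -240 - 8200 = -8440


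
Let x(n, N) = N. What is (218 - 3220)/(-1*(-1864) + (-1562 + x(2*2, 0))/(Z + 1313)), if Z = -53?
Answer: -1891260/1173539 ≈ -1.6116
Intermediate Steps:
(218 - 3220)/(-1*(-1864) + (-1562 + x(2*2, 0))/(Z + 1313)) = (218 - 3220)/(-1*(-1864) + (-1562 + 0)/(-53 + 1313)) = -3002/(1864 - 1562/1260) = -3002/(1864 - 1562*1/1260) = -3002/(1864 - 781/630) = -3002/1173539/630 = -3002*630/1173539 = -1891260/1173539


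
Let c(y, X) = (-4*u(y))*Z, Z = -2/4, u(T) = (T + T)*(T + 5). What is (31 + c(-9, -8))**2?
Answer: 30625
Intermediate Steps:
u(T) = 2*T*(5 + T) (u(T) = (2*T)*(5 + T) = 2*T*(5 + T))
Z = -1/2 (Z = -2*1/4 = -1/2 ≈ -0.50000)
c(y, X) = 4*y*(5 + y) (c(y, X) = -8*y*(5 + y)*(-1/2) = 4*y*(5 + y))
(31 + c(-9, -8))**2 = (31 + 4*(-9)*(5 - 9))**2 = (31 + 4*(-9)*(-4))**2 = (31 + 144)**2 = 175**2 = 30625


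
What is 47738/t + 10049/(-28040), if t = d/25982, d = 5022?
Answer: 17389383365281/70408440 ≈ 2.4698e+5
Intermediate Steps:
t = 2511/12991 (t = 5022/25982 = 5022*(1/25982) = 2511/12991 ≈ 0.19329)
47738/t + 10049/(-28040) = 47738/(2511/12991) + 10049/(-28040) = 47738*(12991/2511) + 10049*(-1/28040) = 620164358/2511 - 10049/28040 = 17389383365281/70408440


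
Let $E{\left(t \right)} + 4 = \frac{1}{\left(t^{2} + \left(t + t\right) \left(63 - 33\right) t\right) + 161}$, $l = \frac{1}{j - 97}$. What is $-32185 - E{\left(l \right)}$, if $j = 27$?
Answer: $- \frac{25389558841}{788961} \approx -32181.0$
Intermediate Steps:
$l = - \frac{1}{70}$ ($l = \frac{1}{27 - 97} = \frac{1}{-70} = - \frac{1}{70} \approx -0.014286$)
$E{\left(t \right)} = -4 + \frac{1}{161 + 61 t^{2}}$ ($E{\left(t \right)} = -4 + \frac{1}{\left(t^{2} + \left(t + t\right) \left(63 - 33\right) t\right) + 161} = -4 + \frac{1}{\left(t^{2} + 2 t 30 t\right) + 161} = -4 + \frac{1}{\left(t^{2} + 60 t t\right) + 161} = -4 + \frac{1}{\left(t^{2} + 60 t^{2}\right) + 161} = -4 + \frac{1}{61 t^{2} + 161} = -4 + \frac{1}{161 + 61 t^{2}}$)
$-32185 - E{\left(l \right)} = -32185 - \frac{-643 - 244 \left(- \frac{1}{70}\right)^{2}}{161 + 61 \left(- \frac{1}{70}\right)^{2}} = -32185 - \frac{-643 - \frac{61}{1225}}{161 + 61 \cdot \frac{1}{4900}} = -32185 - \frac{-643 - \frac{61}{1225}}{161 + \frac{61}{4900}} = -32185 - \frac{1}{\frac{788961}{4900}} \left(- \frac{787736}{1225}\right) = -32185 - \frac{4900}{788961} \left(- \frac{787736}{1225}\right) = -32185 - - \frac{3150944}{788961} = -32185 + \frac{3150944}{788961} = - \frac{25389558841}{788961}$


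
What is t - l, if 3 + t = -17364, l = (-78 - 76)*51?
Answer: -9513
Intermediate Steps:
l = -7854 (l = -154*51 = -7854)
t = -17367 (t = -3 - 17364 = -17367)
t - l = -17367 - 1*(-7854) = -17367 + 7854 = -9513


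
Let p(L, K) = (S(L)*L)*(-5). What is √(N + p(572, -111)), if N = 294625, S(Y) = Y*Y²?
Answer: I*√535246554655 ≈ 7.3161e+5*I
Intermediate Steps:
S(Y) = Y³
p(L, K) = -5*L⁴ (p(L, K) = (L³*L)*(-5) = L⁴*(-5) = -5*L⁴)
√(N + p(572, -111)) = √(294625 - 5*572⁴) = √(294625 - 5*107049369856) = √(294625 - 535246849280) = √(-535246554655) = I*√535246554655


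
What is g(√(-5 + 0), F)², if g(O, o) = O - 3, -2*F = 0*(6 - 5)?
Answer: (3 - I*√5)² ≈ 4.0 - 13.416*I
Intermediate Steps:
F = 0 (F = -0*(6 - 5) = -0 = -½*0 = 0)
g(O, o) = -3 + O
g(√(-5 + 0), F)² = (-3 + √(-5 + 0))² = (-3 + √(-5))² = (-3 + I*√5)²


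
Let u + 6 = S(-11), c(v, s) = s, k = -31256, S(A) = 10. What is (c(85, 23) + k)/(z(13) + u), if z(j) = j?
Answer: -31233/17 ≈ -1837.2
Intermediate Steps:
u = 4 (u = -6 + 10 = 4)
(c(85, 23) + k)/(z(13) + u) = (23 - 31256)/(13 + 4) = -31233/17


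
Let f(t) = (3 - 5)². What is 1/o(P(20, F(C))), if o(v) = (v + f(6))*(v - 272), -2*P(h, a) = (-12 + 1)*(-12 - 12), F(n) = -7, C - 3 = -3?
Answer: 1/51712 ≈ 1.9338e-5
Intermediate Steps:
C = 0 (C = 3 - 3 = 0)
f(t) = 4 (f(t) = (-2)² = 4)
P(h, a) = -132 (P(h, a) = -(-12 + 1)*(-12 - 12)/2 = -(-11)*(-24)/2 = -½*264 = -132)
o(v) = (-272 + v)*(4 + v) (o(v) = (v + 4)*(v - 272) = (4 + v)*(-272 + v) = (-272 + v)*(4 + v))
1/o(P(20, F(C))) = 1/(-1088 + (-132)² - 268*(-132)) = 1/(-1088 + 17424 + 35376) = 1/51712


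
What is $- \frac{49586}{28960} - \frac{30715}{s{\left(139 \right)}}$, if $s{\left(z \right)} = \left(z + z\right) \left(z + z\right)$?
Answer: $- \frac{590213853}{279768080} \approx -2.1097$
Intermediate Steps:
$s{\left(z \right)} = 4 z^{2}$ ($s{\left(z \right)} = 2 z 2 z = 4 z^{2}$)
$- \frac{49586}{28960} - \frac{30715}{s{\left(139 \right)}} = - \frac{49586}{28960} - \frac{30715}{4 \cdot 139^{2}} = \left(-49586\right) \frac{1}{28960} - \frac{30715}{4 \cdot 19321} = - \frac{24793}{14480} - \frac{30715}{77284} = - \frac{590213853}{279768080}$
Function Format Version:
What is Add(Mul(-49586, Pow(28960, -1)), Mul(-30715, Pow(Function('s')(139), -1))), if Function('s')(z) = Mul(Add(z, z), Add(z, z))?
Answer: Rational(-590213853, 279768080) ≈ -2.1097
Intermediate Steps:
Function('s')(z) = Mul(4, Pow(z, 2)) (Function('s')(z) = Mul(Mul(2, z), Mul(2, z)) = Mul(4, Pow(z, 2)))
Add(Mul(-49586, Pow(28960, -1)), Mul(-30715, Pow(Function('s')(139), -1))) = Add(Mul(-49586, Pow(28960, -1)), Mul(-30715, Pow(Mul(4, Pow(139, 2)), -1))) = Add(Mul(-49586, Rational(1, 28960)), Mul(-30715, Pow(Mul(4, 19321), -1))) = Add(Rational(-24793, 14480), Mul(-30715, Pow(77284, -1))) = Add(Rational(-24793, 14480), Mul(-30715, Rational(1, 77284))) = Add(Rational(-24793, 14480), Rational(-30715, 77284)) = Rational(-590213853, 279768080)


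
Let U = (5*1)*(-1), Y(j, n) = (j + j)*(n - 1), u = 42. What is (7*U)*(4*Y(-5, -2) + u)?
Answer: -5670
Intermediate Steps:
Y(j, n) = 2*j*(-1 + n) (Y(j, n) = (2*j)*(-1 + n) = 2*j*(-1 + n))
U = -5 (U = 5*(-1) = -5)
(7*U)*(4*Y(-5, -2) + u) = (7*(-5))*(4*(2*(-5)*(-1 - 2)) + 42) = -35*(4*(2*(-5)*(-3)) + 42) = -35*(4*30 + 42) = -35*(120 + 42) = -35*162 = -5670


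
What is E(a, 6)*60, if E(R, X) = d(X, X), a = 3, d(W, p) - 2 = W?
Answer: 480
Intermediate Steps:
d(W, p) = 2 + W
E(R, X) = 2 + X
E(a, 6)*60 = (2 + 6)*60 = 8*60 = 480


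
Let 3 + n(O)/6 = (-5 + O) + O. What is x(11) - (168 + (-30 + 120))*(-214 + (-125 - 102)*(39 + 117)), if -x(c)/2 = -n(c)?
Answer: 9191676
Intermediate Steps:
n(O) = -48 + 12*O (n(O) = -18 + 6*((-5 + O) + O) = -18 + 6*(-5 + 2*O) = -18 + (-30 + 12*O) = -48 + 12*O)
x(c) = -96 + 24*c (x(c) = -(-2)*(-48 + 12*c) = -2*(48 - 12*c) = -96 + 24*c)
x(11) - (168 + (-30 + 120))*(-214 + (-125 - 102)*(39 + 117)) = (-96 + 24*11) - (168 + (-30 + 120))*(-214 + (-125 - 102)*(39 + 117)) = (-96 + 264) - (168 + 90)*(-214 - 227*156) = 168 - 258*(-214 - 35412) = 168 - 258*(-35626) = 168 - 1*(-9191508) = 168 + 9191508 = 9191676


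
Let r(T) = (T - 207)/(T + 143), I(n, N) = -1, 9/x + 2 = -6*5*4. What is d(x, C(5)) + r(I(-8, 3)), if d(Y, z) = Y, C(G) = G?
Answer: -13327/8662 ≈ -1.5386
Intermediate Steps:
x = -9/122 (x = 9/(-2 - 6*5*4) = 9/(-2 - 30*4) = 9/(-2 - 120) = 9/(-122) = 9*(-1/122) = -9/122 ≈ -0.073771)
r(T) = (-207 + T)/(143 + T)
d(x, C(5)) + r(I(-8, 3)) = -9/122 + (-207 - 1)/(143 - 1) = -9/122 - 208/142 = -9/122 + (1/142)*(-208) = -9/122 - 104/71 = -13327/8662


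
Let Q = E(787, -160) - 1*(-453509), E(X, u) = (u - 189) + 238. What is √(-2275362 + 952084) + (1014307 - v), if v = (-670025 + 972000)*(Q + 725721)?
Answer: -356063445718 + I*√1323278 ≈ -3.5606e+11 + 1150.3*I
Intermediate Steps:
E(X, u) = 49 + u (E(X, u) = (-189 + u) + 238 = 49 + u)
Q = 453398 (Q = (49 - 160) - 1*(-453509) = -111 + 453509 = 453398)
v = 356064460025 (v = (-670025 + 972000)*(453398 + 725721) = 301975*1179119 = 356064460025)
√(-2275362 + 952084) + (1014307 - v) = √(-2275362 + 952084) + (1014307 - 1*356064460025) = √(-1323278) + (1014307 - 356064460025) = I*√1323278 - 356063445718 = -356063445718 + I*√1323278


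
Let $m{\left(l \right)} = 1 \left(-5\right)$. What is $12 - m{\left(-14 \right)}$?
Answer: $17$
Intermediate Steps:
$m{\left(l \right)} = -5$
$12 - m{\left(-14 \right)} = 12 - -5 = 12 + 5 = 17$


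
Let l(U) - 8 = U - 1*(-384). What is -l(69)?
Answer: -461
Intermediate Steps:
l(U) = 392 + U (l(U) = 8 + (U - 1*(-384)) = 8 + (U + 384) = 8 + (384 + U) = 392 + U)
-l(69) = -(392 + 69) = -1*461 = -461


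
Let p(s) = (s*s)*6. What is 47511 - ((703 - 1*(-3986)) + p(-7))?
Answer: 42528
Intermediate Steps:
p(s) = 6*s² (p(s) = s²*6 = 6*s²)
47511 - ((703 - 1*(-3986)) + p(-7)) = 47511 - ((703 - 1*(-3986)) + 6*(-7)²) = 47511 - ((703 + 3986) + 6*49) = 47511 - (4689 + 294) = 47511 - 1*4983 = 47511 - 4983 = 42528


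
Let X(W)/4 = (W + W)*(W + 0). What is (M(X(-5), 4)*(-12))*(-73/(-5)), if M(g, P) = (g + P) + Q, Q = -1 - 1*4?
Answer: -174324/5 ≈ -34865.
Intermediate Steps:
Q = -5 (Q = -1 - 4 = -5)
X(W) = 8*W² (X(W) = 4*((W + W)*(W + 0)) = 4*((2*W)*W) = 4*(2*W²) = 8*W²)
M(g, P) = -5 + P + g (M(g, P) = (g + P) - 5 = (P + g) - 5 = -5 + P + g)
(M(X(-5), 4)*(-12))*(-73/(-5)) = ((-5 + 4 + 8*(-5)²)*(-12))*(-73/(-5)) = ((-5 + 4 + 8*25)*(-12))*(-73*(-⅕)) = ((-5 + 4 + 200)*(-12))*(73/5) = (199*(-12))*(73/5) = -2388*73/5 = -174324/5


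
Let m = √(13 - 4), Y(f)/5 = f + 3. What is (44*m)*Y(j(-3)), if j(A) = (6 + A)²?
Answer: 7920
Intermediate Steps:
Y(f) = 15 + 5*f (Y(f) = 5*(f + 3) = 5*(3 + f) = 15 + 5*f)
m = 3 (m = √9 = 3)
(44*m)*Y(j(-3)) = (44*3)*(15 + 5*(6 - 3)²) = 132*(15 + 5*3²) = 132*(15 + 5*9) = 132*(15 + 45) = 132*60 = 7920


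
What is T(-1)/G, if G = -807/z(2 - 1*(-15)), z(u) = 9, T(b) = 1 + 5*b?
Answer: 12/269 ≈ 0.044610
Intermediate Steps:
G = -269/3 (G = -807/9 = -807*⅑ = -269/3 ≈ -89.667)
T(-1)/G = (1 + 5*(-1))/(-269/3) = (1 - 5)*(-3/269) = -4*(-3/269) = 12/269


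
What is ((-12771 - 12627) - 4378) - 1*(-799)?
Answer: -28977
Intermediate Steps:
((-12771 - 12627) - 4378) - 1*(-799) = (-25398 - 4378) + 799 = -29776 + 799 = -28977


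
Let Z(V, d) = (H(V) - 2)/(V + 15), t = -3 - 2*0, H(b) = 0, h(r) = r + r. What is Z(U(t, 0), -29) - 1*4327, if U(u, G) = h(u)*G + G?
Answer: -64907/15 ≈ -4327.1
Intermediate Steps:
h(r) = 2*r
t = -3 (t = -3 + 0 = -3)
U(u, G) = G + 2*G*u (U(u, G) = (2*u)*G + G = 2*G*u + G = G + 2*G*u)
Z(V, d) = -2/(15 + V) (Z(V, d) = (0 - 2)/(V + 15) = -2/(15 + V))
Z(U(t, 0), -29) - 1*4327 = -2/(15 + 0*(1 + 2*(-3))) - 1*4327 = -2/(15 + 0*(1 - 6)) - 4327 = -2/(15 + 0*(-5)) - 4327 = -2/(15 + 0) - 4327 = -2/15 - 4327 = -64907/15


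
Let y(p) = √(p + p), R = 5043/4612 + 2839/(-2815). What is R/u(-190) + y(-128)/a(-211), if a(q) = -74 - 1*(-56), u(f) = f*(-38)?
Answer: 1102577/93735671600 - 8*I/9 ≈ 1.1763e-5 - 0.88889*I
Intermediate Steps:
u(f) = -38*f
R = 1102577/12982780 (R = 5043*(1/4612) + 2839*(-1/2815) = 5043/4612 - 2839/2815 = 1102577/12982780 ≈ 0.084926)
a(q) = -18 (a(q) = -74 + 56 = -18)
y(p) = √2*√p (y(p) = √(2*p) = √2*√p)
R/u(-190) + y(-128)/a(-211) = 1102577/(12982780*((-38*(-190)))) + (√2*√(-128))/(-18) = (1102577/12982780)/7220 + (√2*(8*I*√2))*(-1/18) = (1102577/12982780)*(1/7220) + (16*I)*(-1/18) = 1102577/93735671600 - 8*I/9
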